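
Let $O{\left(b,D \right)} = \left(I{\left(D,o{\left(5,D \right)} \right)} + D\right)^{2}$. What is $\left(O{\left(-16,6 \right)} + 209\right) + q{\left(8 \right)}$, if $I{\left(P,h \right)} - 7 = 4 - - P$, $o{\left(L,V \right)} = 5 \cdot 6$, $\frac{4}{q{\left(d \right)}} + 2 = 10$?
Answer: $\frac{1477}{2} \approx 738.5$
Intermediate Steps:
$q{\left(d \right)} = \frac{1}{2}$ ($q{\left(d \right)} = \frac{4}{-2 + 10} = \frac{4}{8} = 4 \cdot \frac{1}{8} = \frac{1}{2}$)
$o{\left(L,V \right)} = 30$
$I{\left(P,h \right)} = 11 + P$ ($I{\left(P,h \right)} = 7 - \left(-4 - P\right) = 7 + \left(4 + P\right) = 11 + P$)
$O{\left(b,D \right)} = \left(11 + 2 D\right)^{2}$ ($O{\left(b,D \right)} = \left(\left(11 + D\right) + D\right)^{2} = \left(11 + 2 D\right)^{2}$)
$\left(O{\left(-16,6 \right)} + 209\right) + q{\left(8 \right)} = \left(\left(11 + 2 \cdot 6\right)^{2} + 209\right) + \frac{1}{2} = \left(\left(11 + 12\right)^{2} + 209\right) + \frac{1}{2} = \left(23^{2} + 209\right) + \frac{1}{2} = \left(529 + 209\right) + \frac{1}{2} = 738 + \frac{1}{2} = \frac{1477}{2}$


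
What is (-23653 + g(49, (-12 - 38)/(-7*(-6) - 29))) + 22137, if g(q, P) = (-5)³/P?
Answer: -2967/2 ≈ -1483.5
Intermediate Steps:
g(q, P) = -125/P
(-23653 + g(49, (-12 - 38)/(-7*(-6) - 29))) + 22137 = (-23653 - 125*(-7*(-6) - 29)/(-12 - 38)) + 22137 = (-23653 - 125/((-50/(42 - 29)))) + 22137 = (-23653 - 125/((-50/13))) + 22137 = (-23653 - 125/((-50*1/13))) + 22137 = (-23653 - 125/(-50/13)) + 22137 = (-23653 - 125*(-13/50)) + 22137 = (-23653 + 65/2) + 22137 = -47241/2 + 22137 = -2967/2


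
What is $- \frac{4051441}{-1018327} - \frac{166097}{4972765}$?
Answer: $\frac{19977722944646}{5063900864155} \approx 3.9451$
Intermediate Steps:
$- \frac{4051441}{-1018327} - \frac{166097}{4972765} = \left(-4051441\right) \left(- \frac{1}{1018327}\right) - \frac{166097}{4972765} = \frac{4051441}{1018327} - \frac{166097}{4972765} = \frac{19977722944646}{5063900864155}$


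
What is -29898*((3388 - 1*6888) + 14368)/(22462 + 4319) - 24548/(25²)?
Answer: -67913194996/5579375 ≈ -12172.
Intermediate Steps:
-29898*((3388 - 1*6888) + 14368)/(22462 + 4319) - 24548/(25²) = -29898/(26781/((3388 - 6888) + 14368)) - 24548/625 = -29898/(26781/(-3500 + 14368)) - 24548*1/625 = -29898/(26781/10868) - 24548/625 = -29898/(26781*(1/10868)) - 24548/625 = -29898/26781/10868 - 24548/625 = -29898*10868/26781 - 24548/625 = -108310488/8927 - 24548/625 = -67913194996/5579375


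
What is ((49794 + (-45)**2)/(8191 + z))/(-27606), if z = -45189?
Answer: 17273/340455596 ≈ 5.0735e-5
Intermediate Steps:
((49794 + (-45)**2)/(8191 + z))/(-27606) = ((49794 + (-45)**2)/(8191 - 45189))/(-27606) = ((49794 + 2025)/(-36998))*(-1/27606) = (51819*(-1/36998))*(-1/27606) = -51819/36998*(-1/27606) = 17273/340455596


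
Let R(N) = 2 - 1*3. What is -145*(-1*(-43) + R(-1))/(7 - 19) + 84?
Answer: 1183/2 ≈ 591.50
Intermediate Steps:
R(N) = -1 (R(N) = 2 - 3 = -1)
-145*(-1*(-43) + R(-1))/(7 - 19) + 84 = -145*(-1*(-43) - 1)/(7 - 19) + 84 = -145*(43 - 1)/(-12) + 84 = -6090*(-1)/12 + 84 = -145*(-7/2) + 84 = 1015/2 + 84 = 1183/2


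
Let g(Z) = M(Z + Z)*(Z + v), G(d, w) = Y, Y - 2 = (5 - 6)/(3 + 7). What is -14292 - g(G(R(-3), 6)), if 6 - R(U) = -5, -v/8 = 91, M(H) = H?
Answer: -576641/50 ≈ -11533.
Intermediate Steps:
v = -728 (v = -8*91 = -728)
R(U) = 11 (R(U) = 6 - 1*(-5) = 6 + 5 = 11)
Y = 19/10 (Y = 2 + (5 - 6)/(3 + 7) = 2 - 1/10 = 19/10 ≈ 1.9000)
G(d, w) = 19/10
g(Z) = 2*Z*(-728 + Z) (g(Z) = (Z + Z)*(Z - 728) = (2*Z)*(-728 + Z) = 2*Z*(-728 + Z))
-14292 - g(G(R(-3), 6)) = -14292 - 2*19*(-728 + 19/10)/10 = -14292 - 2*19*(-7261)/(10*10) = -14292 - 1*(-137959/50) = -14292 + 137959/50 = -576641/50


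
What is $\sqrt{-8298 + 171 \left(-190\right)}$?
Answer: $6 i \sqrt{1133} \approx 201.96 i$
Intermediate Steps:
$\sqrt{-8298 + 171 \left(-190\right)} = \sqrt{-8298 - 32490} = \sqrt{-40788} = 6 i \sqrt{1133}$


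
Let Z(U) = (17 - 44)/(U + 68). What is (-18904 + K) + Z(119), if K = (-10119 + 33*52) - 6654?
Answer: -6350734/187 ≈ -33961.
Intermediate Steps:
Z(U) = -27/(68 + U)
K = -15057 (K = (-10119 + 1716) - 6654 = -8403 - 6654 = -15057)
(-18904 + K) + Z(119) = (-18904 - 15057) - 27/(68 + 119) = -33961 - 27/187 = -6350734/187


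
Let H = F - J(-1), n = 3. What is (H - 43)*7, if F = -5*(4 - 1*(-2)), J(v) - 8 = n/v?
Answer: -546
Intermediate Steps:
J(v) = 8 + 3/v
F = -30 (F = -5*(4 + 2) = -5*6 = -30)
H = -35 (H = -30 - (8 + 3/(-1)) = -30 - (8 + 3*(-1)) = -30 - (8 - 3) = -30 - 1*5 = -30 - 5 = -35)
(H - 43)*7 = (-35 - 43)*7 = -78*7 = -546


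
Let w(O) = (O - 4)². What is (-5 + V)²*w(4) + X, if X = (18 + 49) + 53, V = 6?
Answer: 120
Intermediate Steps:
X = 120 (X = 67 + 53 = 120)
w(O) = (-4 + O)²
(-5 + V)²*w(4) + X = (-5 + 6)²*(-4 + 4)² + 120 = 1²*0² + 120 = 1*0 + 120 = 0 + 120 = 120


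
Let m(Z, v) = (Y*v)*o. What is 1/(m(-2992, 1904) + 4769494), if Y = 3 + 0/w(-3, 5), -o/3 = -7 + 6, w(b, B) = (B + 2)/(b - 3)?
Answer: 1/4786630 ≈ 2.0892e-7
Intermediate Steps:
w(b, B) = (2 + B)/(-3 + b)
o = 3 (o = -3*(-7 + 6) = -3*(-1) = 3)
Y = 3 (Y = 3 + 0/(((2 + 5)/(-3 - 3))) = 3 + 0/((7/(-6))) = 3 + 0/((-⅙*7)) = 3 + 0/(-7/6) = 3 + 0*(-6/7) = 3 + 0 = 3)
m(Z, v) = 9*v (m(Z, v) = (3*v)*3 = 9*v)
1/(m(-2992, 1904) + 4769494) = 1/(9*1904 + 4769494) = 1/(17136 + 4769494) = 1/4786630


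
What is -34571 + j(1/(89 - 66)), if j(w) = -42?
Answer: -34613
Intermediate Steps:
-34571 + j(1/(89 - 66)) = -34571 - 42 = -34613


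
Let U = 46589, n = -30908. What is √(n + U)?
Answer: √15681 ≈ 125.22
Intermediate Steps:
√(n + U) = √(-30908 + 46589) = √15681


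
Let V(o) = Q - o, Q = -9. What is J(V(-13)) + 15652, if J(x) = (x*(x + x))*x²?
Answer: 16164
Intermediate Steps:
V(o) = -9 - o
J(x) = 2*x⁴ (J(x) = (x*(2*x))*x² = (2*x²)*x² = 2*x⁴)
J(V(-13)) + 15652 = 2*(-9 - 1*(-13))⁴ + 15652 = 2*(-9 + 13)⁴ + 15652 = 2*4⁴ + 15652 = 2*256 + 15652 = 512 + 15652 = 16164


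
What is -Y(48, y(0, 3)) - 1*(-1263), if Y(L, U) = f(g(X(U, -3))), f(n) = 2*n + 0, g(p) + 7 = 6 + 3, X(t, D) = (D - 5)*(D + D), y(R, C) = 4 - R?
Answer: 1259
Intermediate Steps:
X(t, D) = 2*D*(-5 + D) (X(t, D) = (-5 + D)*(2*D) = 2*D*(-5 + D))
g(p) = 2 (g(p) = -7 + (6 + 3) = -7 + 9 = 2)
f(n) = 2*n
Y(L, U) = 4 (Y(L, U) = 2*2 = 4)
-Y(48, y(0, 3)) - 1*(-1263) = -1*4 - 1*(-1263) = -4 + 1263 = 1259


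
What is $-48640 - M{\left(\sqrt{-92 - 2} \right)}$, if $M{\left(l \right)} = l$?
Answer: $-48640 - i \sqrt{94} \approx -48640.0 - 9.6954 i$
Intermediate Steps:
$-48640 - M{\left(\sqrt{-92 - 2} \right)} = -48640 - \sqrt{-92 - 2} = -48640 - \sqrt{-94} = -48640 - i \sqrt{94}$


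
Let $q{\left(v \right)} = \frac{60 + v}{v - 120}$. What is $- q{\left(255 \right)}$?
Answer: $- \frac{7}{3} \approx -2.3333$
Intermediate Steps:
$q{\left(v \right)} = \frac{60 + v}{-120 + v}$
$- q{\left(255 \right)} = - \frac{60 + 255}{-120 + 255} = - \frac{315}{135} = \left(-1\right) \frac{7}{3} = - \frac{7}{3}$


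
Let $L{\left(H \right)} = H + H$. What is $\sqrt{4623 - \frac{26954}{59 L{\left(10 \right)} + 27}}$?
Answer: $\frac{\sqrt{6702479449}}{1207} \approx 67.828$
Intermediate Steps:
$L{\left(H \right)} = 2 H$
$\sqrt{4623 - \frac{26954}{59 L{\left(10 \right)} + 27}} = \sqrt{4623 - \frac{26954}{59 \cdot 2 \cdot 10 + 27}} = \sqrt{4623 - \frac{26954}{59 \cdot 20 + 27}} = \sqrt{4623 - \frac{26954}{1180 + 27}} = \sqrt{4623 - \frac{26954}{1207}} = \sqrt{\frac{5553007}{1207}} = \frac{\sqrt{6702479449}}{1207}$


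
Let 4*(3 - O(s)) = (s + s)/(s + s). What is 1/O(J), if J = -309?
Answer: 4/11 ≈ 0.36364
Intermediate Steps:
O(s) = 11/4 (O(s) = 3 - (s + s)/(4*(s + s)) = 3 - 2*s/(4*(2*s)) = 3 - 2*s*1/(2*s)/4 = 3 - ¼*1 = 3 - ¼ = 11/4)
1/O(J) = 1/(11/4) = 4/11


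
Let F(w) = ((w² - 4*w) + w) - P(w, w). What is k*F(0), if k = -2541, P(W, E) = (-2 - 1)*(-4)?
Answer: 30492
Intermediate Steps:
P(W, E) = 12 (P(W, E) = -3*(-4) = 12)
F(w) = -12 + w² - 3*w (F(w) = ((w² - 4*w) + w) - 1*12 = (w² - 3*w) - 12 = -12 + w² - 3*w)
k*F(0) = -2541*(-12 + 0² - 3*0) = -2541*(-12 + 0 + 0) = -2541*(-12) = 30492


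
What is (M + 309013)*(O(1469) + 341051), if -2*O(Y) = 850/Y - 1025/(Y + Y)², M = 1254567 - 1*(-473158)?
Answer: 5995945933278301297/8631844 ≈ 6.9463e+11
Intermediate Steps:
M = 1727725 (M = 1254567 + 473158 = 1727725)
O(Y) = -425/Y + 1025/(8*Y²) (O(Y) = -(850/Y - 1025/(Y + Y)²)/2 = -(850/Y - 1025*1/(4*Y²))/2 = -(850/Y - 1025/(4*Y²))/2 = -425/Y + 1025/(8*Y²))
(M + 309013)*(O(1469) + 341051) = (1727725 + 309013)*((25/8)*(41 - 136*1469)/1469² + 341051) = 2036738*((25/8)*(1/2157961)*(41 - 199784) + 341051) = 2036738*((25/8)*(1/2157961)*(-199743) + 341051) = 2036738*(-4993575/17263688 + 341051) = 2036738*(5887793062513/17263688) = 5995945933278301297/8631844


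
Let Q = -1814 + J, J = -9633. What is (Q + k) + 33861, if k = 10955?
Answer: 33369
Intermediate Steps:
Q = -11447 (Q = -1814 - 9633 = -11447)
(Q + k) + 33861 = (-11447 + 10955) + 33861 = -492 + 33861 = 33369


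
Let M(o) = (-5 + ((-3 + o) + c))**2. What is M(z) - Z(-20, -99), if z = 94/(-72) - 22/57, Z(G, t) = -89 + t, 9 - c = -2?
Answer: 88757953/467856 ≈ 189.71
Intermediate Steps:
c = 11 (c = 9 - 1*(-2) = 9 + 2 = 11)
z = -1157/684 (z = 94*(-1/72) - 22*1/57 = -47/36 - 22/57 = -1157/684 ≈ -1.6915)
M(o) = (3 + o)**2 (M(o) = (-5 + ((-3 + o) + 11))**2 = (-5 + (8 + o))**2 = (3 + o)**2)
M(z) - Z(-20, -99) = (3 - 1157/684)**2 - (-89 - 99) = (895/684)**2 - 1*(-188) = 801025/467856 + 188 = 88757953/467856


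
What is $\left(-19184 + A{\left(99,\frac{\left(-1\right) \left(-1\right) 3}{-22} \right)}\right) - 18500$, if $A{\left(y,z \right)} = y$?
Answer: $-37585$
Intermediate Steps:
$\left(-19184 + A{\left(99,\frac{\left(-1\right) \left(-1\right) 3}{-22} \right)}\right) - 18500 = \left(-19184 + 99\right) - 18500 = -19085 - 18500 = -37585$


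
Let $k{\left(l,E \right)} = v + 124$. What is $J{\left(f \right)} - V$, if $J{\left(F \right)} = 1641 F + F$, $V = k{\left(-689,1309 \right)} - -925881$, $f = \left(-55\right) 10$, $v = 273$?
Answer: $-1829378$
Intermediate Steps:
$k{\left(l,E \right)} = 397$ ($k{\left(l,E \right)} = 273 + 124 = 397$)
$f = -550$
$V = 926278$ ($V = 397 - -925881 = 397 + 925881 = 926278$)
$J{\left(F \right)} = 1642 F$
$J{\left(f \right)} - V = 1642 \left(-550\right) - 926278 = -903100 - 926278 = -1829378$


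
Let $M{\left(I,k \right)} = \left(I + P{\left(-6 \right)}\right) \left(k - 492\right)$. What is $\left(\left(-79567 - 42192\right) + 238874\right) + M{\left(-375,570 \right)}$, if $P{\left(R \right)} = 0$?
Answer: $87865$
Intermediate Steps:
$M{\left(I,k \right)} = I \left(-492 + k\right)$ ($M{\left(I,k \right)} = \left(I + 0\right) \left(k - 492\right) = I \left(-492 + k\right)$)
$\left(\left(-79567 - 42192\right) + 238874\right) + M{\left(-375,570 \right)} = \left(\left(-79567 - 42192\right) + 238874\right) - 375 \left(-492 + 570\right) = \left(-121759 + 238874\right) - 29250 = 117115 - 29250 = 87865$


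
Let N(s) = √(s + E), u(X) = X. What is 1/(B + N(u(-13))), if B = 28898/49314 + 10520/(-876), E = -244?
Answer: -4112149501497/139489619463794 - 359984400169*I*√257/139489619463794 ≈ -0.02948 - 0.041372*I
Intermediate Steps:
B = -6853731/599987 (B = 28898*(1/49314) + 10520*(-1/876) = 14449/24657 - 2630/219 = -6853731/599987 ≈ -11.423)
N(s) = √(-244 + s) (N(s) = √(s - 244) = √(-244 + s))
1/(B + N(u(-13))) = 1/(-6853731/599987 + √(-244 - 13)) = 1/(-6853731/599987 + √(-257)) = 1/(-6853731/599987 + I*√257)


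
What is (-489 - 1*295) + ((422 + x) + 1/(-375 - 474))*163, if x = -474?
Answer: -7861903/849 ≈ -9260.2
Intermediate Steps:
(-489 - 1*295) + ((422 + x) + 1/(-375 - 474))*163 = (-489 - 1*295) + ((422 - 474) + 1/(-375 - 474))*163 = (-489 - 295) + (-52 + 1/(-849))*163 = -784 + (-52 - 1/849)*163 = -784 - 44149/849*163 = -784 - 7196287/849 = -7861903/849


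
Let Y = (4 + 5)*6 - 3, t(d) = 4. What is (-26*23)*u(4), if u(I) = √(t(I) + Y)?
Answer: -598*√55 ≈ -4434.9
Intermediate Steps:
Y = 51 (Y = 9*6 - 3 = 54 - 3 = 51)
u(I) = √55 (u(I) = √(4 + 51) = √55)
(-26*23)*u(4) = (-26*23)*√55 = -598*√55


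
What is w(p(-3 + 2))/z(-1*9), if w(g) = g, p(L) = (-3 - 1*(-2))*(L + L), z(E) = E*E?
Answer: 2/81 ≈ 0.024691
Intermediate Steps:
z(E) = E²
p(L) = -2*L (p(L) = (-3 + 2)*(2*L) = -2*L)
w(p(-3 + 2))/z(-1*9) = (-2*(-3 + 2))/((-1*9)²) = (-2*(-1))/((-9)²) = 2/81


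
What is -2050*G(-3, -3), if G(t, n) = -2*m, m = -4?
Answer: -16400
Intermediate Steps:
G(t, n) = 8 (G(t, n) = -2*(-4) = 8)
-2050*G(-3, -3) = -2050*8 = -16400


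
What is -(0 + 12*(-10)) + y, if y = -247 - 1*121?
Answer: -248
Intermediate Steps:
y = -368 (y = -247 - 121 = -368)
-(0 + 12*(-10)) + y = -(0 + 12*(-10)) - 368 = -(0 - 120) - 368 = -1*(-120) - 368 = 120 - 368 = -248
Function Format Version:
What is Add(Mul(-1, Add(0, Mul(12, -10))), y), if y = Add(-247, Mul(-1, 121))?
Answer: -248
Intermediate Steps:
y = -368 (y = Add(-247, -121) = -368)
Add(Mul(-1, Add(0, Mul(12, -10))), y) = Add(Mul(-1, Add(0, Mul(12, -10))), -368) = Add(Mul(-1, Add(0, -120)), -368) = Add(Mul(-1, -120), -368) = Add(120, -368) = -248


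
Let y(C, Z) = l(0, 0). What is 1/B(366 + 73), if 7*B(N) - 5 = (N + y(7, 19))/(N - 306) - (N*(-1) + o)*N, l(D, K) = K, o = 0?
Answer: 931/25632997 ≈ 3.6320e-5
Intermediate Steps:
y(C, Z) = 0
B(N) = 5/7 + N²/7 + N/(7*(-306 + N)) (B(N) = 5/7 + ((N + 0)/(N - 306) - (N*(-1) + 0)*N)/7 = 5/7 + (N/(-306 + N) - (-N + 0)*N)/7 = 5/7 + (N/(-306 + N) - (-N)*N)/7 = 5/7 + (N/(-306 + N) - (-1)*N²)/7 = 5/7 + (N/(-306 + N) + N²)/7 = 5/7 + (N² + N/(-306 + N))/7 = 5/7 + (N²/7 + N/(7*(-306 + N))) = 5/7 + N²/7 + N/(7*(-306 + N)))
1/B(366 + 73) = 1/((-1530 + (366 + 73)³ - 306*(366 + 73)² + 6*(366 + 73))/(7*(-306 + (366 + 73)))) = 1/((-1530 + 439³ - 306*439² + 6*439)/(7*(-306 + 439))) = 1/((⅐)*(-1530 + 84604519 - 306*192721 + 2634)/133) = 1/((⅐)*(1/133)*(-1530 + 84604519 - 58972626 + 2634)) = 1/((⅐)*(1/133)*25632997) = 1/(25632997/931) = 931/25632997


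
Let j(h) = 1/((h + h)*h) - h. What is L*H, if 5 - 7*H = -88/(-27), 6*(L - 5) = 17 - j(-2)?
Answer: 16873/9072 ≈ 1.8599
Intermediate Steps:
j(h) = 1/(2*h²) - h (j(h) = 1/(((2*h))*h) - h = (1/(2*h))/h - h = 1/(2*h²) - h)
L = 359/48 (L = 5 + (17 - ((½)/(-2)² - 1*(-2)))/6 = 5 + (17 - ((½)*(¼) + 2))/6 = 5 + (17 - (⅛ + 2))/6 = 5 + (17 - 1*17/8)/6 = 5 + (17 - 17/8)/6 = 5 + (⅙)*(119/8) = 5 + 119/48 = 359/48 ≈ 7.4792)
H = 47/189 (H = 5/7 - (-88)/(7*(-27)) = 5/7 - (-88)*(-1)/(7*27) = 5/7 - ⅐*88/27 = 5/7 - 88/189 = 47/189 ≈ 0.24868)
L*H = (359/48)*(47/189) = 16873/9072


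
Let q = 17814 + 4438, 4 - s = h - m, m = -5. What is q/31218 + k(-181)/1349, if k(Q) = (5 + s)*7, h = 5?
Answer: 14899711/21056541 ≈ 0.70760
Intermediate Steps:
s = -6 (s = 4 - (5 - 1*(-5)) = 4 - (5 + 5) = 4 - 1*10 = 4 - 10 = -6)
q = 22252
k(Q) = -7 (k(Q) = (5 - 6)*7 = -1*7 = -7)
q/31218 + k(-181)/1349 = 22252/31218 - 7/1349 = 22252*(1/31218) - 7*1/1349 = 11126/15609 - 7/1349 = 14899711/21056541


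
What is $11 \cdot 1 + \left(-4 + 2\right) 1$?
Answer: $9$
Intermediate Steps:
$11 \cdot 1 + \left(-4 + 2\right) 1 = 11 - 2 = 9$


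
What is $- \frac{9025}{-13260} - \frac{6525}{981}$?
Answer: $- \frac{1725955}{289068} \approx -5.9708$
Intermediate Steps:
$- \frac{9025}{-13260} - \frac{6525}{981} = \left(-9025\right) \left(- \frac{1}{13260}\right) - \frac{725}{109} = \frac{1805}{2652} - \frac{725}{109} = - \frac{1725955}{289068}$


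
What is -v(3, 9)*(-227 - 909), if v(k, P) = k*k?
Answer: 10224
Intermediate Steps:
v(k, P) = k²
-v(3, 9)*(-227 - 909) = -3²*(-227 - 909) = -9*(-1136) = -1*(-10224) = 10224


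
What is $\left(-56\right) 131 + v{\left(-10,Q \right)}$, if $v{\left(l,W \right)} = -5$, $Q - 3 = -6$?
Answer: $-7341$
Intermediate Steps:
$Q = -3$ ($Q = 3 - 6 = -3$)
$\left(-56\right) 131 + v{\left(-10,Q \right)} = \left(-56\right) 131 - 5 = -7336 - 5 = -7341$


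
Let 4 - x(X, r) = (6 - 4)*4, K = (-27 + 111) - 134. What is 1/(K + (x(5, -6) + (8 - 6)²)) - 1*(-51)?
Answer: 2549/50 ≈ 50.980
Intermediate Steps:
K = -50 (K = 84 - 134 = -50)
x(X, r) = -4 (x(X, r) = 4 - (6 - 4)*4 = 4 - 2*4 = 4 - 1*8 = 4 - 8 = -4)
1/(K + (x(5, -6) + (8 - 6)²)) - 1*(-51) = 1/(-50 + (-4 + (8 - 6)²)) - 1*(-51) = 1/(-50 + (-4 + 2²)) + 51 = 1/(-50 + (-4 + 4)) + 51 = 1/(-50 + 0) + 51 = 1/(-50) + 51 = -1/50 + 51 = 2549/50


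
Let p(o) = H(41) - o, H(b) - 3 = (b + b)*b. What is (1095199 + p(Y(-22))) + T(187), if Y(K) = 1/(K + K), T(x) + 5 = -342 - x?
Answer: 48313321/44 ≈ 1.0980e+6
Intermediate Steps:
H(b) = 3 + 2*b**2 (H(b) = 3 + (b + b)*b = 3 + (2*b)*b = 3 + 2*b**2)
T(x) = -347 - x (T(x) = -5 + (-342 - x) = -347 - x)
Y(K) = 1/(2*K)
p(o) = 3365 - o (p(o) = (3 + 2*41**2) - o = (3 + 2*1681) - o = (3 + 3362) - o = 3365 - o)
(1095199 + p(Y(-22))) + T(187) = (1095199 + (3365 - 1/(2*(-22)))) + (-347 - 1*187) = (1095199 + (3365 - (-1)/(2*22))) + (-347 - 187) = (1095199 + (3365 - 1*(-1/44))) - 534 = (1095199 + (3365 + 1/44)) - 534 = (1095199 + 148061/44) - 534 = 48336817/44 - 534 = 48313321/44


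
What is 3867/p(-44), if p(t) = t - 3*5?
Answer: -3867/59 ≈ -65.542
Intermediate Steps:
p(t) = -15 + t (p(t) = t - 15 = -15 + t)
3867/p(-44) = 3867/(-15 - 44) = 3867/(-59) = 3867*(-1/59) = -3867/59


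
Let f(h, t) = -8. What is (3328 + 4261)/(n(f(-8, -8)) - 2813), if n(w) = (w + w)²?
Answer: -7589/2557 ≈ -2.9679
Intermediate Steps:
n(w) = 4*w² (n(w) = (2*w)² = 4*w²)
(3328 + 4261)/(n(f(-8, -8)) - 2813) = (3328 + 4261)/(4*(-8)² - 2813) = 7589/(4*64 - 2813) = 7589/(256 - 2813) = 7589/(-2557) = 7589*(-1/2557) = -7589/2557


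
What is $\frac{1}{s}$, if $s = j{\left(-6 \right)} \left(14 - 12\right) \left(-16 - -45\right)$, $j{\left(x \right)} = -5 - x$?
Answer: $\frac{1}{58} \approx 0.017241$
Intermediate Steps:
$s = 58$ ($s = \left(-5 - -6\right) \left(14 - 12\right) \left(-16 - -45\right) = \left(-5 + 6\right) 2 \left(-16 + 45\right) = 1 \cdot 2 \cdot 29 = 2 \cdot 29 = 58$)
$\frac{1}{s} = \frac{1}{58}$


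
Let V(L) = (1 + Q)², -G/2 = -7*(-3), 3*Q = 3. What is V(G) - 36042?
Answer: -36038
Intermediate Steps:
Q = 1 (Q = (⅓)*3 = 1)
G = -42 (G = -(-14)*(-3) = -2*21 = -42)
V(L) = 4 (V(L) = (1 + 1)² = 2² = 4)
V(G) - 36042 = 4 - 36042 = -36038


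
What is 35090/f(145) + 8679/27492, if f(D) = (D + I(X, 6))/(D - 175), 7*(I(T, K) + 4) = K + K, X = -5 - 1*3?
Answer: -22508569831/3051612 ≈ -7376.0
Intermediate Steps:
X = -8 (X = -5 - 3 = -8)
I(T, K) = -4 + 2*K/7 (I(T, K) = -4 + (K + K)/7 = -4 + (2*K)/7 = -4 + 2*K/7)
f(D) = (-16/7 + D)/(-175 + D) (f(D) = (D + (-4 + (2/7)*6))/(D - 175) = (D + (-4 + 12/7))/(-175 + D) = (D - 16/7)/(-175 + D) = (-16/7 + D)/(-175 + D))
35090/f(145) + 8679/27492 = 35090/(((-16/7 + 145)/(-175 + 145))) + 8679/27492 = 35090/(((999/7)/(-30))) + 8679*(1/27492) = 35090/((-1/30*999/7)) + 2893/9164 = 35090/(-333/70) + 2893/9164 = 35090*(-70/333) + 2893/9164 = -2456300/333 + 2893/9164 = -22508569831/3051612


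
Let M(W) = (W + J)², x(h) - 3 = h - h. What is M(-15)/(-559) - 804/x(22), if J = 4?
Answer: -149933/559 ≈ -268.22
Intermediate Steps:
x(h) = 3 (x(h) = 3 + (h - h) = 3 + 0 = 3)
M(W) = (4 + W)² (M(W) = (W + 4)² = (4 + W)²)
M(-15)/(-559) - 804/x(22) = (4 - 15)²/(-559) - 804/3 = (-11)²*(-1/559) - 804*⅓ = 121*(-1/559) - 268 = -121/559 - 268 = -149933/559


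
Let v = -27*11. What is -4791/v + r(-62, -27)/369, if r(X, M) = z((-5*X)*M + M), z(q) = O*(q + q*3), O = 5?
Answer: -1781863/4059 ≈ -438.99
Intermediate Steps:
z(q) = 20*q (z(q) = 5*(q + q*3) = 5*(q + 3*q) = 5*(4*q) = 20*q)
r(X, M) = 20*M - 100*M*X (r(X, M) = 20*((-5*X)*M + M) = 20*(-5*M*X + M) = 20*(M - 5*M*X) = 20*M - 100*M*X)
v = -297
-4791/v + r(-62, -27)/369 = -4791/(-297) + (20*(-27)*(1 - 5*(-62)))/369 = -4791*(-1/297) + (20*(-27)*(1 + 310))*(1/369) = 1597/99 + (20*(-27)*311)*(1/369) = 1597/99 - 167940*1/369 = 1597/99 - 18660/41 = -1781863/4059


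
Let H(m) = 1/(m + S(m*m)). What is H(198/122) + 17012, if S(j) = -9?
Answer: 7655339/450 ≈ 17012.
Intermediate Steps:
H(m) = 1/(-9 + m) (H(m) = 1/(m - 9) = 1/(-9 + m))
H(198/122) + 17012 = 1/(-9 + 198/122) + 17012 = 1/(-9 + 198*(1/122)) + 17012 = 1/(-9 + 99/61) + 17012 = 1/(-450/61) + 17012 = -61/450 + 17012 = 7655339/450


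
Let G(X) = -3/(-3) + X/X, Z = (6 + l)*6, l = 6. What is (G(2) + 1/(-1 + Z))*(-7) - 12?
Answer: -1853/71 ≈ -26.099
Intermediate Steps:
Z = 72 (Z = (6 + 6)*6 = 12*6 = 72)
G(X) = 2 (G(X) = -3*(-⅓) + 1 = 1 + 1 = 2)
(G(2) + 1/(-1 + Z))*(-7) - 12 = (2 + 1/(-1 + 72))*(-7) - 12 = (2 + 1/71)*(-7) - 12 = (143/71)*(-7) - 12 = -1001/71 - 12 = -1853/71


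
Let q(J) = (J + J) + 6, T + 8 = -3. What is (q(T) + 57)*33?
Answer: 1353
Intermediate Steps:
T = -11 (T = -8 - 3 = -11)
q(J) = 6 + 2*J (q(J) = 2*J + 6 = 6 + 2*J)
(q(T) + 57)*33 = ((6 + 2*(-11)) + 57)*33 = ((6 - 22) + 57)*33 = (-16 + 57)*33 = 41*33 = 1353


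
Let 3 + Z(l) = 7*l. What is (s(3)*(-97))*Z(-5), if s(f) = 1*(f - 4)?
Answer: -3686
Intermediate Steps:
s(f) = -4 + f (s(f) = 1*(-4 + f) = -4 + f)
Z(l) = -3 + 7*l
(s(3)*(-97))*Z(-5) = ((-4 + 3)*(-97))*(-3 + 7*(-5)) = (-1*(-97))*(-3 - 35) = 97*(-38) = -3686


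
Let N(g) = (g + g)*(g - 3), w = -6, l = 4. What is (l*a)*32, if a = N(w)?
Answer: 13824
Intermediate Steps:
N(g) = 2*g*(-3 + g) (N(g) = (2*g)*(-3 + g) = 2*g*(-3 + g))
a = 108 (a = 2*(-6)*(-3 - 6) = 2*(-6)*(-9) = 108)
(l*a)*32 = (4*108)*32 = 432*32 = 13824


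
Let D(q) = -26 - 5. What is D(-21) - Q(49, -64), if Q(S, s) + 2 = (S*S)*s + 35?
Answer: 153600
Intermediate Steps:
Q(S, s) = 33 + s*S**2 (Q(S, s) = -2 + ((S*S)*s + 35) = -2 + (S**2*s + 35) = -2 + (s*S**2 + 35) = -2 + (35 + s*S**2) = 33 + s*S**2)
D(q) = -31
D(-21) - Q(49, -64) = -31 - (33 - 64*49**2) = -31 - (33 - 64*2401) = -31 - (33 - 153664) = -31 - 1*(-153631) = -31 + 153631 = 153600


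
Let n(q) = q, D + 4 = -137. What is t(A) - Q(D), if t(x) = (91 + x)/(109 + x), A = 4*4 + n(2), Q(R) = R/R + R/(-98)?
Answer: -19671/12446 ≈ -1.5805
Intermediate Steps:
D = -141 (D = -4 - 137 = -141)
Q(R) = 1 - R/98 (Q(R) = 1 + R*(-1/98) = 1 - R/98)
A = 18 (A = 4*4 + 2 = 16 + 2 = 18)
t(x) = (91 + x)/(109 + x)
t(A) - Q(D) = (91 + 18)/(109 + 18) - (1 - 1/98*(-141)) = 109/127 - (1 + 141/98) = (1/127)*109 - 1*239/98 = 109/127 - 239/98 = -19671/12446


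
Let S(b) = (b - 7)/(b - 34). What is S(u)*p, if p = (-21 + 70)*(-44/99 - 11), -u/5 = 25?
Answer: -222068/477 ≈ -465.55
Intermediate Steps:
u = -125 (u = -5*25 = -125)
S(b) = (-7 + b)/(-34 + b)
p = -5047/9 (p = 49*(-44*1/99 - 11) = 49*(-4/9 - 11) = 49*(-103/9) = -5047/9 ≈ -560.78)
S(u)*p = ((-7 - 125)/(-34 - 125))*(-5047/9) = (-132/(-159))*(-5047/9) = -1/159*(-132)*(-5047/9) = (44/53)*(-5047/9) = -222068/477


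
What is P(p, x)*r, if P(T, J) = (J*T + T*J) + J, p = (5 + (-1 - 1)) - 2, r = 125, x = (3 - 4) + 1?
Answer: 0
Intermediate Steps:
x = 0 (x = -1 + 1 = 0)
p = 1 (p = (5 - 2) - 2 = 3 - 2 = 1)
P(T, J) = J + 2*J*T (P(T, J) = (J*T + J*T) + J = 2*J*T + J = J + 2*J*T)
P(p, x)*r = (0*(1 + 2*1))*125 = (0*(1 + 2))*125 = (0*3)*125 = 0*125 = 0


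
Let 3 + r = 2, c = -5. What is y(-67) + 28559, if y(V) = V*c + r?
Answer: 28893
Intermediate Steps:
r = -1 (r = -3 + 2 = -1)
y(V) = -1 - 5*V (y(V) = V*(-5) - 1 = -5*V - 1 = -1 - 5*V)
y(-67) + 28559 = (-1 - 5*(-67)) + 28559 = (-1 + 335) + 28559 = 334 + 28559 = 28893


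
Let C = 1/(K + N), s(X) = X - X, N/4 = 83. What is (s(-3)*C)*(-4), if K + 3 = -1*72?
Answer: 0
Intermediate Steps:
N = 332 (N = 4*83 = 332)
K = -75 (K = -3 - 1*72 = -3 - 72 = -75)
s(X) = 0
C = 1/257 (C = 1/(-75 + 332) = 1/257 ≈ 0.0038911)
(s(-3)*C)*(-4) = (0*(1/257))*(-4) = 0*(-4) = 0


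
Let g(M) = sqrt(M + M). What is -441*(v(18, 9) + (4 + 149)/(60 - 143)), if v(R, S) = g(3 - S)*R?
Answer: 67473/83 - 15876*I*sqrt(3) ≈ 812.93 - 27498.0*I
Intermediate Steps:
g(M) = sqrt(2)*sqrt(M) (g(M) = sqrt(2*M) = sqrt(2)*sqrt(M))
v(R, S) = R*sqrt(2)*sqrt(3 - S) (v(R, S) = (sqrt(2)*sqrt(3 - S))*R = R*sqrt(2)*sqrt(3 - S))
-441*(v(18, 9) + (4 + 149)/(60 - 143)) = -441*(18*sqrt(6 - 2*9) + (4 + 149)/(60 - 143)) = -441*(18*sqrt(6 - 18) + 153/(-83)) = -441*(18*sqrt(-12) + 153*(-1/83)) = -441*(18*(2*I*sqrt(3)) - 153/83) = -441*(36*I*sqrt(3) - 153/83) = -441*(-153/83 + 36*I*sqrt(3)) = 67473/83 - 15876*I*sqrt(3)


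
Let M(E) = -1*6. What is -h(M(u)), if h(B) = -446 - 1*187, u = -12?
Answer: 633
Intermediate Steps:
M(E) = -6
h(B) = -633 (h(B) = -446 - 187 = -633)
-h(M(u)) = -1*(-633) = 633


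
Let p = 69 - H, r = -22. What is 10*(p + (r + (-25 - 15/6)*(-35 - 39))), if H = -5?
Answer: 20870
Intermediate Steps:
p = 74 (p = 69 - 1*(-5) = 69 + 5 = 74)
10*(p + (r + (-25 - 15/6)*(-35 - 39))) = 10*(74 + (-22 + (-25 - 15/6)*(-35 - 39))) = 10*(74 + (-22 + (-25 - 15*⅙)*(-74))) = 10*(74 + (-22 + (-25 - 5/2)*(-74))) = 10*(74 + (-22 - 55/2*(-74))) = 10*(74 + (-22 + 2035)) = 10*(74 + 2013) = 10*2087 = 20870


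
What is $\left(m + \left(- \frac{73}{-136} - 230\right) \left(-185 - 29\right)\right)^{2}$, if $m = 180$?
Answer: $\frac{11231808229321}{4624} \approx 2.429 \cdot 10^{9}$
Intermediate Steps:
$\left(m + \left(- \frac{73}{-136} - 230\right) \left(-185 - 29\right)\right)^{2} = \left(180 + \left(- \frac{73}{-136} - 230\right) \left(-185 - 29\right)\right)^{2} = \left(180 + \left(\left(-73\right) \left(- \frac{1}{136}\right) - 230\right) \left(-214\right)\right)^{2} = \left(180 + \left(\frac{73}{136} - 230\right) \left(-214\right)\right)^{2} = \left(180 - - \frac{3339149}{68}\right)^{2} = \left(180 + \frac{3339149}{68}\right)^{2} = \left(\frac{3351389}{68}\right)^{2} = \frac{11231808229321}{4624}$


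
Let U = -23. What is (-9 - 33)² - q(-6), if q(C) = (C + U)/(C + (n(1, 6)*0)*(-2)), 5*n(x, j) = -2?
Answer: 10555/6 ≈ 1759.2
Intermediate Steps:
n(x, j) = -⅖ (n(x, j) = (⅕)*(-2) = -⅖)
q(C) = (-23 + C)/C (q(C) = (C - 23)/(C - ⅖*0*(-2)) = (-23 + C)/(C + 0*(-2)) = (-23 + C)/(C + 0) = (-23 + C)/C)
(-9 - 33)² - q(-6) = (-9 - 33)² - (-23 - 6)/(-6) = (-42)² - (-1)*(-29)/6 = 1764 - 1*29/6 = 1764 - 29/6 = 10555/6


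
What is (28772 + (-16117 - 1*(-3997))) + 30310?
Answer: 46962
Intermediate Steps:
(28772 + (-16117 - 1*(-3997))) + 30310 = (28772 + (-16117 + 3997)) + 30310 = (28772 - 12120) + 30310 = 16652 + 30310 = 46962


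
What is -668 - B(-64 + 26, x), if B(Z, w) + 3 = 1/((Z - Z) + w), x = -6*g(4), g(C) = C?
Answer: -15959/24 ≈ -664.96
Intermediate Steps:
x = -24 (x = -6*4 = -24)
B(Z, w) = -3 + 1/w (B(Z, w) = -3 + 1/((Z - Z) + w) = -3 + 1/(0 + w) = -3 + 1/w)
-668 - B(-64 + 26, x) = -668 - (-3 + 1/(-24)) = -668 - (-3 - 1/24) = -668 - 1*(-73/24) = -668 + 73/24 = -15959/24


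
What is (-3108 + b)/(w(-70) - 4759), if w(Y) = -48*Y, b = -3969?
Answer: 7077/1399 ≈ 5.0586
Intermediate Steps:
(-3108 + b)/(w(-70) - 4759) = (-3108 - 3969)/(-48*(-70) - 4759) = -7077/(3360 - 4759) = -7077/(-1399) = -7077*(-1/1399) = 7077/1399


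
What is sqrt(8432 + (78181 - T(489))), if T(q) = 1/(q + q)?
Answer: sqrt(82843947714)/978 ≈ 294.30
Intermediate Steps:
T(q) = 1/(2*q)
sqrt(8432 + (78181 - T(489))) = sqrt(8432 + (78181 - 1/(2*489))) = sqrt(8432 + (78181 - 1*1/978)) = sqrt(8432 + (78181 - 1/978)) = sqrt(8432 + 76461017/978) = sqrt(84707513/978) = sqrt(82843947714)/978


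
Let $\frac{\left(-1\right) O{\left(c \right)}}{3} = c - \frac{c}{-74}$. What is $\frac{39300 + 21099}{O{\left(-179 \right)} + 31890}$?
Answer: $\frac{1489842}{800045} \approx 1.8622$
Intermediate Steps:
$O{\left(c \right)} = - \frac{225 c}{74}$ ($O{\left(c \right)} = - 3 \left(c - \frac{c}{-74}\right) = - 3 \left(c - c \left(- \frac{1}{74}\right)\right) = - 3 \left(c - - \frac{c}{74}\right) = - 3 \left(c + \frac{c}{74}\right) = - 3 \frac{75 c}{74} = - \frac{225 c}{74}$)
$\frac{39300 + 21099}{O{\left(-179 \right)} + 31890} = \frac{39300 + 21099}{\left(- \frac{225}{74}\right) \left(-179\right) + 31890} = \frac{60399}{\frac{40275}{74} + 31890} = \frac{60399}{\frac{2400135}{74}} = 60399 \cdot \frac{74}{2400135} = \frac{1489842}{800045}$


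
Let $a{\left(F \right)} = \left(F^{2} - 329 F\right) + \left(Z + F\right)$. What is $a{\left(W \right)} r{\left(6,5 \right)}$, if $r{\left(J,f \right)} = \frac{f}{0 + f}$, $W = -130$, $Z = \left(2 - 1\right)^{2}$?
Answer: $59541$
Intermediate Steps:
$Z = 1$ ($Z = 1^{2} = 1$)
$r{\left(J,f \right)} = 1$ ($r{\left(J,f \right)} = \frac{f}{f} = 1$)
$a{\left(F \right)} = 1 + F^{2} - 328 F$ ($a{\left(F \right)} = \left(F^{2} - 329 F\right) + \left(1 + F\right) = 1 + F^{2} - 328 F$)
$a{\left(W \right)} r{\left(6,5 \right)} = \left(1 + \left(-130\right)^{2} - -42640\right) 1 = \left(1 + 16900 + 42640\right) 1 = 59541 \cdot 1 = 59541$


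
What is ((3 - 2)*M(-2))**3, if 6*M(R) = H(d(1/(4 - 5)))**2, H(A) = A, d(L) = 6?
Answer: 216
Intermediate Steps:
M(R) = 6 (M(R) = (1/6)*6**2 = (1/6)*36 = 6)
((3 - 2)*M(-2))**3 = ((3 - 2)*6)**3 = (1*6)**3 = 6**3 = 216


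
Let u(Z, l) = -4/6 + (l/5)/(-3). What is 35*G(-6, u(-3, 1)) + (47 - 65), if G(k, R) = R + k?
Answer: -761/3 ≈ -253.67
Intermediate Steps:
u(Z, l) = -2/3 - l/15 (u(Z, l) = -4*1/6 + (l*(1/5))*(-1/3) = -2/3 + (l/5)*(-1/3) = -2/3 - l/15)
35*G(-6, u(-3, 1)) + (47 - 65) = 35*((-2/3 - 1/15*1) - 6) + (47 - 65) = 35*((-2/3 - 1/15) - 6) - 18 = 35*(-11/15 - 6) - 18 = 35*(-101/15) - 18 = -707/3 - 18 = -761/3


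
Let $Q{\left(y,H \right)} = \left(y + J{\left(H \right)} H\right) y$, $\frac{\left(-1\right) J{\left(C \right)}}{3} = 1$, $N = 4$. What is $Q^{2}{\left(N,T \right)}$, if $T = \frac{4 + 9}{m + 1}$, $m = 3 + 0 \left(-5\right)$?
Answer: $529$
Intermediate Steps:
$m = 3$ ($m = 3 + 0 = 3$)
$J{\left(C \right)} = -3$ ($J{\left(C \right)} = \left(-3\right) 1 = -3$)
$T = \frac{13}{4}$ ($T = \frac{4 + 9}{3 + 1} = \frac{13}{4} \approx 3.25$)
$Q{\left(y,H \right)} = y \left(y - 3 H\right)$ ($Q{\left(y,H \right)} = \left(y - 3 H\right) y = y \left(y - 3 H\right)$)
$Q^{2}{\left(N,T \right)} = \left(4 \left(4 - \frac{39}{4}\right)\right)^{2} = \left(4 \left(- \frac{23}{4}\right)\right)^{2} = \left(-23\right)^{2} = 529$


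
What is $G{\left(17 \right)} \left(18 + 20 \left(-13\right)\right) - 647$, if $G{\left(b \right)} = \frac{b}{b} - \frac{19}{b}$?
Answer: $- \frac{10515}{17} \approx -618.53$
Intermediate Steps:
$G{\left(b \right)} = 1 - \frac{19}{b}$
$G{\left(17 \right)} \left(18 + 20 \left(-13\right)\right) - 647 = \frac{-19 + 17}{17} \left(18 + 20 \left(-13\right)\right) - 647 = \frac{1}{17} \left(-2\right) \left(18 - 260\right) - 647 = \left(- \frac{2}{17}\right) \left(-242\right) - 647 = \frac{484}{17} - 647 = - \frac{10515}{17}$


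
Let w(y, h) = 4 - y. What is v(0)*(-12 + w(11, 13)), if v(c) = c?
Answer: 0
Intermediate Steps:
v(0)*(-12 + w(11, 13)) = 0*(-12 + (4 - 1*11)) = 0*(-12 + (4 - 11)) = 0*(-12 - 7) = 0*(-19) = 0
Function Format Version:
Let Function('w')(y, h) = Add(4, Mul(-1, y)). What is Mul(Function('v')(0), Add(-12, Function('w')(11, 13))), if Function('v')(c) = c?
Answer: 0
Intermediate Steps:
Mul(Function('v')(0), Add(-12, Function('w')(11, 13))) = Mul(0, Add(-12, Add(4, Mul(-1, 11)))) = Mul(0, Add(-12, Add(4, -11))) = Mul(0, Add(-12, -7)) = Mul(0, -19) = 0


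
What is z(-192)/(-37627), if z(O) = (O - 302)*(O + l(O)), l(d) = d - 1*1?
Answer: -190190/37627 ≈ -5.0546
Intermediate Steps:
l(d) = -1 + d (l(d) = d - 1 = -1 + d)
z(O) = (-1 + 2*O)*(-302 + O) (z(O) = (O - 302)*(O + (-1 + O)) = (-302 + O)*(-1 + 2*O) = (-1 + 2*O)*(-302 + O))
z(-192)/(-37627) = (302 - 605*(-192) + 2*(-192)²)/(-37627) = (302 + 116160 + 2*36864)*(-1/37627) = (302 + 116160 + 73728)*(-1/37627) = 190190*(-1/37627) = -190190/37627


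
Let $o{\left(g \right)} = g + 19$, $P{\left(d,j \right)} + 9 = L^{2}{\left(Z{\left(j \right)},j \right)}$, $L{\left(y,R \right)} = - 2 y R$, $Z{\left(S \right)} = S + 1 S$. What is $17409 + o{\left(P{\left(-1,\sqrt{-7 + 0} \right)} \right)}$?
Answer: $18203$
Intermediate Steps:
$Z{\left(S \right)} = 2 S$ ($Z{\left(S \right)} = S + S = 2 S$)
$L{\left(y,R \right)} = - 2 R y$
$P{\left(d,j \right)} = -9 + 16 j^{4}$ ($P{\left(d,j \right)} = -9 + \left(- 2 j 2 j\right)^{2} = -9 + \left(- 4 j^{2}\right)^{2} = -9 + 16 j^{4}$)
$o{\left(g \right)} = 19 + g$
$17409 + o{\left(P{\left(-1,\sqrt{-7 + 0} \right)} \right)} = 17409 - \left(-10 - 16 \left(-7 + 0\right)^{2}\right) = 17409 + \left(19 - \left(9 - 16 \left(\sqrt{-7}\right)^{4}\right)\right) = 17409 + \left(19 - \left(9 - 16 \left(i \sqrt{7}\right)^{4}\right)\right) = 17409 + \left(19 + \left(-9 + 16 \cdot 49\right)\right) = 17409 + \left(19 + \left(-9 + 784\right)\right) = 17409 + \left(19 + 775\right) = 17409 + 794 = 18203$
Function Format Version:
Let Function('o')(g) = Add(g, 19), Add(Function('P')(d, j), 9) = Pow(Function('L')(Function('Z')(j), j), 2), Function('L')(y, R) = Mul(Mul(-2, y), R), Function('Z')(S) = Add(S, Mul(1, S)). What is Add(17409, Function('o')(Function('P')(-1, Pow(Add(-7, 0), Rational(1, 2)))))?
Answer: 18203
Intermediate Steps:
Function('Z')(S) = Mul(2, S) (Function('Z')(S) = Add(S, S) = Mul(2, S))
Function('L')(y, R) = Mul(-2, R, y)
Function('P')(d, j) = Add(-9, Mul(16, Pow(j, 4))) (Function('P')(d, j) = Add(-9, Pow(Mul(-2, j, Mul(2, j)), 2)) = Add(-9, Pow(Mul(-4, Pow(j, 2)), 2)) = Add(-9, Mul(16, Pow(j, 4))))
Function('o')(g) = Add(19, g)
Add(17409, Function('o')(Function('P')(-1, Pow(Add(-7, 0), Rational(1, 2))))) = Add(17409, Add(19, Add(-9, Mul(16, Pow(Pow(Add(-7, 0), Rational(1, 2)), 4))))) = Add(17409, Add(19, Add(-9, Mul(16, Pow(Pow(-7, Rational(1, 2)), 4))))) = Add(17409, Add(19, Add(-9, Mul(16, Pow(Mul(I, Pow(7, Rational(1, 2))), 4))))) = Add(17409, Add(19, Add(-9, Mul(16, 49)))) = Add(17409, Add(19, Add(-9, 784))) = Add(17409, Add(19, 775)) = Add(17409, 794) = 18203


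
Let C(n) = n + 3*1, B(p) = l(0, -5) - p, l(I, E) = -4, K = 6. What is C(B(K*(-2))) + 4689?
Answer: 4700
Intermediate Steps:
B(p) = -4 - p
C(n) = 3 + n (C(n) = n + 3 = 3 + n)
C(B(K*(-2))) + 4689 = (3 + (-4 - 6*(-2))) + 4689 = (3 + (-4 - 1*(-12))) + 4689 = (3 + (-4 + 12)) + 4689 = (3 + 8) + 4689 = 11 + 4689 = 4700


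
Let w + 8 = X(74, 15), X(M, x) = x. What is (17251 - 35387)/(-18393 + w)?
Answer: 9068/9193 ≈ 0.98640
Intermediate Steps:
w = 7 (w = -8 + 15 = 7)
(17251 - 35387)/(-18393 + w) = (17251 - 35387)/(-18393 + 7) = -18136/(-18386) = -18136*(-1/18386) = 9068/9193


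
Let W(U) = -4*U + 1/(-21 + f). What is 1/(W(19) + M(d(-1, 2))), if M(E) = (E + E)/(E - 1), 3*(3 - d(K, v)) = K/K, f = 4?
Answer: -85/6193 ≈ -0.013725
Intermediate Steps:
d(K, v) = 8/3 (d(K, v) = 3 - K/(3*K) = 3 - ⅓*1 = 3 - ⅓ = 8/3)
M(E) = 2*E/(-1 + E) (M(E) = (2*E)/(-1 + E) = 2*E/(-1 + E))
W(U) = -1/17 - 4*U (W(U) = -4*U + 1/(-21 + 4) = -4*U + 1/(-17) = -4*U - 1/17 = -1/17 - 4*U)
1/(W(19) + M(d(-1, 2))) = 1/((-1/17 - 4*19) + 2*(8/3)/(-1 + 8/3)) = 1/((-1/17 - 76) + 2*(8/3)/(5/3)) = 1/(-1293/17 + 2*(8/3)*(⅗)) = 1/(-1293/17 + 16/5) = 1/(-6193/85) = -85/6193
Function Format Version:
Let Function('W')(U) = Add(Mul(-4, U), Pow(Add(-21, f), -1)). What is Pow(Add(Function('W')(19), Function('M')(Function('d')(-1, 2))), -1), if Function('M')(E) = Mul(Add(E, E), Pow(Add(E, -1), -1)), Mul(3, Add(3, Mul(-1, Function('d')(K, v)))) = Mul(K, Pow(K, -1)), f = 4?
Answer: Rational(-85, 6193) ≈ -0.013725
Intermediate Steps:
Function('d')(K, v) = Rational(8, 3) (Function('d')(K, v) = Add(3, Mul(Rational(-1, 3), Mul(K, Pow(K, -1)))) = Add(3, Mul(Rational(-1, 3), 1)) = Add(3, Rational(-1, 3)) = Rational(8, 3))
Function('M')(E) = Mul(2, E, Pow(Add(-1, E), -1)) (Function('M')(E) = Mul(Mul(2, E), Pow(Add(-1, E), -1)) = Mul(2, E, Pow(Add(-1, E), -1)))
Function('W')(U) = Add(Rational(-1, 17), Mul(-4, U)) (Function('W')(U) = Add(Mul(-4, U), Pow(Add(-21, 4), -1)) = Add(Mul(-4, U), Pow(-17, -1)) = Add(Mul(-4, U), Rational(-1, 17)) = Add(Rational(-1, 17), Mul(-4, U)))
Pow(Add(Function('W')(19), Function('M')(Function('d')(-1, 2))), -1) = Pow(Add(Add(Rational(-1, 17), Mul(-4, 19)), Mul(2, Rational(8, 3), Pow(Add(-1, Rational(8, 3)), -1))), -1) = Pow(Add(Add(Rational(-1, 17), -76), Mul(2, Rational(8, 3), Pow(Rational(5, 3), -1))), -1) = Pow(Add(Rational(-1293, 17), Mul(2, Rational(8, 3), Rational(3, 5))), -1) = Pow(Add(Rational(-1293, 17), Rational(16, 5)), -1) = Pow(Rational(-6193, 85), -1) = Rational(-85, 6193)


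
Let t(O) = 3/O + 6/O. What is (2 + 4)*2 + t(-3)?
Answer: 9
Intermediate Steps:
t(O) = 9/O
(2 + 4)*2 + t(-3) = (2 + 4)*2 + 9/(-3) = 6*2 + 9*(-⅓) = 12 - 3 = 9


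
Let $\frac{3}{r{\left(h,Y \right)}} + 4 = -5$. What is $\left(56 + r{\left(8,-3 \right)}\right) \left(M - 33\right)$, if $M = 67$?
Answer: $\frac{5678}{3} \approx 1892.7$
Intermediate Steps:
$r{\left(h,Y \right)} = - \frac{1}{3}$ ($r{\left(h,Y \right)} = \frac{3}{-4 - 5} = \frac{3}{-9} = 3 \left(- \frac{1}{9}\right) = - \frac{1}{3}$)
$\left(56 + r{\left(8,-3 \right)}\right) \left(M - 33\right) = \left(56 - \frac{1}{3}\right) \left(67 - 33\right) = \frac{167}{3} \cdot 34 = \frac{5678}{3}$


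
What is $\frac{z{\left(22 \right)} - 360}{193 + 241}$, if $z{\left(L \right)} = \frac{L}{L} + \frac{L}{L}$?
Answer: $- \frac{179}{217} \approx -0.82488$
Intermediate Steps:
$z{\left(L \right)} = 2$ ($z{\left(L \right)} = 1 + 1 = 2$)
$\frac{z{\left(22 \right)} - 360}{193 + 241} = \frac{2 - 360}{193 + 241} = - \frac{358}{434} = \left(-358\right) \frac{1}{434} = - \frac{179}{217}$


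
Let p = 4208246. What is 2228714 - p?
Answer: -1979532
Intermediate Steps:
2228714 - p = 2228714 - 1*4208246 = 2228714 - 4208246 = -1979532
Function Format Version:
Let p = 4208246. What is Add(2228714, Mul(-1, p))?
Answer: -1979532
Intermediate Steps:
Add(2228714, Mul(-1, p)) = Add(2228714, Mul(-1, 4208246)) = Add(2228714, -4208246) = -1979532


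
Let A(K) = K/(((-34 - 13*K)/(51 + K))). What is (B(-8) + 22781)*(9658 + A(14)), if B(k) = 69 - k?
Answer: 11915978261/54 ≈ 2.2067e+8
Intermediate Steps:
A(K) = K*(51 + K)/(-34 - 13*K) (A(K) = K/(((-34 - 13*K)/(51 + K))) = K*((51 + K)/(-34 - 13*K)) = K*(51 + K)/(-34 - 13*K))
(B(-8) + 22781)*(9658 + A(14)) = ((69 - 1*(-8)) + 22781)*(9658 - 1*14*(51 + 14)/(34 + 13*14)) = ((69 + 8) + 22781)*(9658 - 1*14*65/(34 + 182)) = (77 + 22781)*(9658 - 1*14*65/216) = 22858*(9658 - 1*14*1/216*65) = 22858*(9658 - 455/108) = 22858*(1042609/108) = 11915978261/54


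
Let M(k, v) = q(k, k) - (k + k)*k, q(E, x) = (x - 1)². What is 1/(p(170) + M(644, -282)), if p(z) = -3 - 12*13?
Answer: -1/416182 ≈ -2.4028e-6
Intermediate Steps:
p(z) = -159 (p(z) = -3 - 156 = -159)
q(E, x) = (-1 + x)²
M(k, v) = (-1 + k)² - 2*k² (M(k, v) = (-1 + k)² - (k + k)*k = (-1 + k)² - 2*k*k = (-1 + k)² - 2*k²)
1/(p(170) + M(644, -282)) = 1/(-159 + (1 - 1*644² - 2*644)) = 1/(-159 + (1 - 1*414736 - 1288)) = 1/(-159 + (1 - 414736 - 1288)) = 1/(-159 - 416023) = 1/(-416182) = -1/416182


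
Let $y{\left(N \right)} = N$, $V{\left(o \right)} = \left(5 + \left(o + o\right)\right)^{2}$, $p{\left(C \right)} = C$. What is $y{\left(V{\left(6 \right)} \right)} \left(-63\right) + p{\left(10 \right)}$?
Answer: $-18197$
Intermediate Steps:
$V{\left(o \right)} = \left(5 + 2 o\right)^{2}$
$y{\left(V{\left(6 \right)} \right)} \left(-63\right) + p{\left(10 \right)} = \left(5 + 2 \cdot 6\right)^{2} \left(-63\right) + 10 = \left(5 + 12\right)^{2} \left(-63\right) + 10 = 17^{2} \left(-63\right) + 10 = 289 \left(-63\right) + 10 = -18207 + 10 = -18197$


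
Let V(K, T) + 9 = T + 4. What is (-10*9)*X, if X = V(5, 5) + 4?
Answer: -360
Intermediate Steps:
V(K, T) = -5 + T (V(K, T) = -9 + (T + 4) = -9 + (4 + T) = -5 + T)
X = 4 (X = (-5 + 5) + 4 = 0 + 4 = 4)
(-10*9)*X = -10*9*4 = -90*4 = -360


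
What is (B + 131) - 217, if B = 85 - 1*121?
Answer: -122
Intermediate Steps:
B = -36 (B = 85 - 121 = -36)
(B + 131) - 217 = (-36 + 131) - 217 = 95 - 217 = -122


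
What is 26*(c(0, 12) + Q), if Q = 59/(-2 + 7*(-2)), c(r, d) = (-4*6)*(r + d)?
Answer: -60671/8 ≈ -7583.9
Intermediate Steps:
c(r, d) = -24*d - 24*r (c(r, d) = -24*(d + r) = -24*d - 24*r)
Q = -59/16 (Q = 59/(-2 - 14) = 59/(-16) = 59*(-1/16) = -59/16 ≈ -3.6875)
26*(c(0, 12) + Q) = 26*((-24*12 - 24*0) - 59/16) = 26*((-288 + 0) - 59/16) = 26*(-288 - 59/16) = 26*(-4667/16) = -60671/8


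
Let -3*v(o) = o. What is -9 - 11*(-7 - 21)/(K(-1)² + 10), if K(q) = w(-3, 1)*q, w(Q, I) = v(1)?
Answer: 279/13 ≈ 21.462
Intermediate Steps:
v(o) = -o/3
w(Q, I) = -⅓ (w(Q, I) = -⅓*1 = -⅓)
K(q) = -q/3
-9 - 11*(-7 - 21)/(K(-1)² + 10) = -9 - 11*(-7 - 21)/((-⅓*(-1))² + 10) = -9 - (-308)/((⅓)² + 10) = -9 - (-308)/(⅑ + 10) = -9 - (-308)/91/9 = -9 - (-308)*9/91 = -9 - 11*(-36/13) = -9 + 396/13 = 279/13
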